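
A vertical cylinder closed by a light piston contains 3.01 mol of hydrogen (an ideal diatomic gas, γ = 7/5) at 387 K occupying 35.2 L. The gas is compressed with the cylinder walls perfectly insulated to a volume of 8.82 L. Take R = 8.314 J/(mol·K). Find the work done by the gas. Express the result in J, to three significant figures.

W ≈ -17900 J

Adiabatic: TV^(γ−1) = const with γ = 7/5.
T₂ = T₁ (V₁/V₂)^(γ−1) = 387 × (35.2/8.82)^0.4 = 387 × 1.74 = 673.2 K.
W_by = nCᵥ(T₁ − T₂) = (3.01)(20.79)(387 − 673.2) = -17905 J.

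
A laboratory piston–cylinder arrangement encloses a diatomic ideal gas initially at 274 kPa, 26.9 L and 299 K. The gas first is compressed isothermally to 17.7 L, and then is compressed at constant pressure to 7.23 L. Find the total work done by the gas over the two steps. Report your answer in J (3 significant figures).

W_total ≈ -7440 J

Step 1 (isothermal): W = P₁V₁ ln(V₂/V₁) = (7371) ln(17.7/26.9) = -3085 J.
After step 1: P = 416.4 kPa, V = 17.7 L, T = 299 K.
Step 2 (isobaric): W = PΔV = (416.4 kPa)(7.23 − 17.7 L) = -4360 J.
W_total = -3085 − 4360 = -7445 J.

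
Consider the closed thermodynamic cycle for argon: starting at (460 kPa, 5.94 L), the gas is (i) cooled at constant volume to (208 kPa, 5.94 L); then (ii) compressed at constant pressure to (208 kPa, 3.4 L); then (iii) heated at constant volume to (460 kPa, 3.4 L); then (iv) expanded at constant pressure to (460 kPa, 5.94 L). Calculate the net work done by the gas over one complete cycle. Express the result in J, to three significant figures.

W_net ≈ 640 J

Constant-volume legs do no work.
W(ii) = (208)(3.4 − 5.94) = -528.3 J; W(iv) = (460)(5.94 − 3.4) = 1168 J.
W_net = -528.3 + 1168 = 640.1 J (the clockwise enclosed area).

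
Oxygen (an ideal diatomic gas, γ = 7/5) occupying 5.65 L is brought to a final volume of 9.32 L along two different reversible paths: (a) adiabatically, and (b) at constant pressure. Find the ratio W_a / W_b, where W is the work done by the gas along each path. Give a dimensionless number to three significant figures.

Path (a) adiabatic: W = P₁V₁(1 − (V₁/V₂)^(γ−1))/(γ−1) → W_a/(P₁V₁) = 0.4536.
Path (b) isobaric: W = P₁(V₂ − V₁) → W_b/(P₁V₁) = 0.6496.
W_a / W_b = 0.4536 / 0.6496 = 0.6983.

W_a / W_b ≈ 0.698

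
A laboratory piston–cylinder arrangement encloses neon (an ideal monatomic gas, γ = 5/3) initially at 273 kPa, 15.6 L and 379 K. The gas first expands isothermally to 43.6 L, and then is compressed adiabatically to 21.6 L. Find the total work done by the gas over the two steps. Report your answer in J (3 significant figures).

W_total ≈ 562 J

Step 1 (isothermal): W = P₁V₁ ln(V₂/V₁) = (4259) ln(43.6/15.6) = 4377 J.
After step 1: P = 97.68 kPa, V = 43.6 L, T = 379 K.
Step 2 (adiabatic): W = (P₁V₁ − P₂V₂)/(γ−1) = (4259 − 6802)/0.667 = -3815 J.
W_total = 4377 − 3815 = 562.2 J.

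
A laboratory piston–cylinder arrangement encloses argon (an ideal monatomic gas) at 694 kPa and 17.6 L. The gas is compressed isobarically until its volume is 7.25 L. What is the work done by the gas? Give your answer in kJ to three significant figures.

Isobaric: W = P ΔV.
W = (694 kPa)(7.25 − 17.6 L) = (694)(-10.35) = -7183 J.

W ≈ -7.18 kJ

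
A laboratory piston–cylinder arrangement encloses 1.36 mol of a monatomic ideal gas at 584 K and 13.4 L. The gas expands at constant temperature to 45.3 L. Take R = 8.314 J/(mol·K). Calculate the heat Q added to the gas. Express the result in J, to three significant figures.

Isothermal ⇒ ΔU = 0, so Q = W = nRT ln(V₂/V₁).
Q = (1.36)(8.314)(584) ln(45.3/13.4) = 6603 × 1.218 = 8043 J.

Q ≈ 8040 J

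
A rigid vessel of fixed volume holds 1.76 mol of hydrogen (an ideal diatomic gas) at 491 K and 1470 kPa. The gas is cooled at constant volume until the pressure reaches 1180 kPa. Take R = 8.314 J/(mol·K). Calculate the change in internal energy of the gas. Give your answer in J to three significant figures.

Constant volume ⇒ W = 0, so Q = ΔU = nCᵥΔT with Cᵥ = 5R/2 = 20.79 J/(mol·K).
At constant V, T₂/T₁ = P₂/P₁ ⇒ ΔT = T₁(P₂/P₁ − 1) = 491·(1180/1470 − 1) = -96.86 K.
ΔU = (1.76)(20.79)(-96.86) = -3543 J.

ΔU ≈ -3540 J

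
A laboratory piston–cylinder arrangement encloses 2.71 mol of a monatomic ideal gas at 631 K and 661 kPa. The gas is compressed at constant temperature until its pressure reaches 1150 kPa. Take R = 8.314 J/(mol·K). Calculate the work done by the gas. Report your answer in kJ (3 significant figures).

Isothermal process: W = nRT ln(V₂/V₁) = nRT ln(P₁/P₂).
W = (2.71)(8.314)(631) × ln(661/1150)
  = 14217 × ln(0.5748) = 14217 × -0.5538
W_by_gas = -7873 J.

W ≈ -7.87 kJ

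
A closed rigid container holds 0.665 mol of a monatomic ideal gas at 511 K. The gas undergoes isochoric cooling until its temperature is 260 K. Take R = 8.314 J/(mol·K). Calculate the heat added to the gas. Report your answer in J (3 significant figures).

Constant volume ⇒ W = 0, so Q = ΔU = nCᵥΔT with Cᵥ = 3R/2 = 12.47 J/(mol·K).
ΔU = (0.665)(12.47)(260 − 511) = -2082 J.

Q ≈ -2080 J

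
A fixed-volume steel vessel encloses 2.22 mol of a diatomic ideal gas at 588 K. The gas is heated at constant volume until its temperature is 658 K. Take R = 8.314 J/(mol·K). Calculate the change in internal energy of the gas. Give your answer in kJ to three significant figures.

ΔU ≈ 3.23 kJ

Constant volume ⇒ W = 0, so Q = ΔU = nCᵥΔT with Cᵥ = 5R/2 = 20.79 J/(mol·K).
ΔU = (2.22)(20.79)(658 − 588) = 3230 J.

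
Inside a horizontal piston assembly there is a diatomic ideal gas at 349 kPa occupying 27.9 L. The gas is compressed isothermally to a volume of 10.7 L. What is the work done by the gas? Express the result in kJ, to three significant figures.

Isothermal: W = nRT ln(V₂/V₁) = P₁V₁ ln(V₂/V₁).
P₁V₁ = (349 kPa)(27.9 L) = 9737 J.
W = 9737 × ln(10.7/27.9) = 9737 × -0.9584
W_by_gas = -9332 J.

W ≈ -9.33 kJ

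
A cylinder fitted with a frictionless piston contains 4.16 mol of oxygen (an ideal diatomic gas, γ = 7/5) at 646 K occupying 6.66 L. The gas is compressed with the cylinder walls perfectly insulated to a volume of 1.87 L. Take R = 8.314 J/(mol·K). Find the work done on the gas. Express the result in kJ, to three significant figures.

Adiabatic: TV^(γ−1) = const with γ = 7/5.
T₂ = T₁ (V₁/V₂)^(γ−1) = 646 × (6.66/1.87)^0.4 = 646 × 1.662 = 1074 K.
W_by = nCᵥ(T₁ − T₂) = (4.16)(20.79)(646 − 1074) = -36982 J.
Work on gas = −W_by = 36982 J.

W ≈ 37.0 kJ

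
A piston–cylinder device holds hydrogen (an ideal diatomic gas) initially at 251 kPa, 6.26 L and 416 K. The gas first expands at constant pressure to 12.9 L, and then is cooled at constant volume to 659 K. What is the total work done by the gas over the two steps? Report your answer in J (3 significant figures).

W_total ≈ 1670 J

Step 1 (isobaric): W = PΔV = (251 kPa)(12.9 − 6.26 L) = 1667 J.
Step 2 (isochoric): W = 0 (constant volume).
W_total = 1667 + 0 = 1667 J.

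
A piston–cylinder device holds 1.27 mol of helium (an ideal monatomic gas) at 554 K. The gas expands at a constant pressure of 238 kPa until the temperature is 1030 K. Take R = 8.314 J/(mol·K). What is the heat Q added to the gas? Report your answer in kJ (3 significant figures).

Q ≈ 12.6 kJ

Isobaric: W = nRΔT = (1.27)(8.314)(476) = 5026 J.
ΔU = nCᵥΔT with Cᵥ = 3R/2: ΔU = (1.27)(12.47)(476) = 7539 J.
Q = ΔU + W = 7539 + 5026 = 12565 J.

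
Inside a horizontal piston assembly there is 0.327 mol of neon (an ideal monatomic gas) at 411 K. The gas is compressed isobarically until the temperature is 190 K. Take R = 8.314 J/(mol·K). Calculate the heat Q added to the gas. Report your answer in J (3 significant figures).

Isobaric: W = nRΔT = (0.327)(8.314)(-221) = -600.8 J.
ΔU = nCᵥΔT with Cᵥ = 3R/2: ΔU = (0.327)(12.47)(-221) = -901.2 J.
Q = ΔU + W = -901.2 − 600.8 = -1502 J.

Q ≈ -1500 J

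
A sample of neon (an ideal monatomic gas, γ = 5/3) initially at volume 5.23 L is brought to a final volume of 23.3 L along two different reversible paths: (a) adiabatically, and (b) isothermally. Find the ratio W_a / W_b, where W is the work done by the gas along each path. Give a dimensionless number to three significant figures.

W_a / W_b ≈ 0.633

Path (a) adiabatic: W = P₁V₁(1 − (V₁/V₂)^(γ−1))/(γ−1) → W_a/(P₁V₁) = 0.946.
Path (b) isothermal: W = P₁V₁ ln(V₂/V₁) → W_b/(P₁V₁) = 1.494.
W_a / W_b = 0.946 / 1.494 = 0.6332.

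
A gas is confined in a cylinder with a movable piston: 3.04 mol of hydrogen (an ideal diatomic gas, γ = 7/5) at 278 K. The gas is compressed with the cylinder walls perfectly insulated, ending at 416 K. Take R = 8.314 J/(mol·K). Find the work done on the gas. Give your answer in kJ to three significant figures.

Adiabatic ⇒ Q = 0, so W_by = −ΔU = nCᵥ(T₁ − T₂).
Cᵥ = 5R/2 = 20.79 J/(mol·K).
W = (3.04)(20.79)(278 − 416) = -8720 J.
Work on gas = −W_by = 8720 J.

W ≈ 8.72 kJ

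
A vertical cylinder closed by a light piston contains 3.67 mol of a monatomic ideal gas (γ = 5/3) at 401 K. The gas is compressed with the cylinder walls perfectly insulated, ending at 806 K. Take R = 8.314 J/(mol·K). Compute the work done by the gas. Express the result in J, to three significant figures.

W ≈ -18500 J

Adiabatic ⇒ Q = 0, so W_by = −ΔU = nCᵥ(T₁ − T₂).
Cᵥ = 3R/2 = 12.47 J/(mol·K).
W = (3.67)(12.47)(401 − 806) = -18536 J.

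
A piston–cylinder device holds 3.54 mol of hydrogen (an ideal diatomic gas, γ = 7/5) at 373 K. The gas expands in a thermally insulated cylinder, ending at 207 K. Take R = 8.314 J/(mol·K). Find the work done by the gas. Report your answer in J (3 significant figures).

Adiabatic ⇒ Q = 0, so W_by = −ΔU = nCᵥ(T₁ − T₂).
Cᵥ = 5R/2 = 20.79 J/(mol·K).
W = (3.54)(20.79)(373 − 207) = 12214 J.

W ≈ 12200 J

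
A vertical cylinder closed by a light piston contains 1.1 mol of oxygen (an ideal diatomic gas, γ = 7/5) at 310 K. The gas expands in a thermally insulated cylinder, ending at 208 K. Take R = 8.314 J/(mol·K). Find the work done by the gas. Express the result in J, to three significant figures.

W ≈ 2330 J

Adiabatic ⇒ Q = 0, so W_by = −ΔU = nCᵥ(T₁ − T₂).
Cᵥ = 5R/2 = 20.79 J/(mol·K).
W = (1.1)(20.79)(310 − 208) = 2332 J.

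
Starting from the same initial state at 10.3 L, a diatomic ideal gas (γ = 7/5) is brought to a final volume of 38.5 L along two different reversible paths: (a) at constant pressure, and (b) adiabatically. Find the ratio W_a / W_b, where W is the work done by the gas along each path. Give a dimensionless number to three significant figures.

Path (a) isobaric: W = P₁(V₂ − V₁) → W_a/(P₁V₁) = 2.738.
Path (b) adiabatic: W = P₁V₁(1 − (V₁/V₂)^(γ−1))/(γ−1) → W_b/(P₁V₁) = 1.025.
W_a / W_b = 2.738 / 1.025 = 2.672.

W_a / W_b ≈ 2.67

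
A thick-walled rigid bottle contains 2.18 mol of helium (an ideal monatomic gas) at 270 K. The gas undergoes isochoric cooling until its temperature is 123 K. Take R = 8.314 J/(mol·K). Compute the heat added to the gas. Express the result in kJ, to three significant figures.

Constant volume ⇒ W = 0, so Q = ΔU = nCᵥΔT with Cᵥ = 3R/2 = 12.47 J/(mol·K).
ΔU = (2.18)(12.47)(123 − 270) = -3996 J.

Q ≈ -4.00 kJ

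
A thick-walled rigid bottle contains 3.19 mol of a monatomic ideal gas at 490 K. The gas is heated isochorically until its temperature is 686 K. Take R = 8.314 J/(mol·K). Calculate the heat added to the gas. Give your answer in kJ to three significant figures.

Q ≈ 7.80 kJ

Constant volume ⇒ W = 0, so Q = ΔU = nCᵥΔT with Cᵥ = 3R/2 = 12.47 J/(mol·K).
ΔU = (3.19)(12.47)(686 − 490) = 7797 J.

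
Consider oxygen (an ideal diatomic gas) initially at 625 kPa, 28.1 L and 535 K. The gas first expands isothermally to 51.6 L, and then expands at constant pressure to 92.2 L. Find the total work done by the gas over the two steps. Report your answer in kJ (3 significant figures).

Step 1 (isothermal): W = P₁V₁ ln(V₂/V₁) = (17562) ln(51.6/28.1) = 10674 J.
After step 1: P = 340.4 kPa, V = 51.6 L, T = 535 K.
Step 2 (isobaric): W = PΔV = (340.4 kPa)(92.2 − 51.6 L) = 13819 J.
W_total = 10674 + 13819 = 24492 J.

W_total ≈ 24.5 kJ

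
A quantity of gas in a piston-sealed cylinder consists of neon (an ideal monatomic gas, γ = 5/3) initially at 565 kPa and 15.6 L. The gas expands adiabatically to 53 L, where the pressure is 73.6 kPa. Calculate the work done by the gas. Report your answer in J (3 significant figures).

Adiabatic: W = (P₁V₁ − P₂V₂)/(γ − 1) with γ = 5/3.
P₁V₁ = 8814 J, P₂V₂ = 3901 J.
W = (8814 − 3901) / 0.6667 = 7370 J.

W ≈ 7370 J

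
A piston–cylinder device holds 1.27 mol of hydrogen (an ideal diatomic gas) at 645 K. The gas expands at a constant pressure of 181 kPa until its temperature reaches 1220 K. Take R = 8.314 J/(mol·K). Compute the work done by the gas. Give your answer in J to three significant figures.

W ≈ 6070 J

Isobaric: W = P ΔV = nR ΔT.
W = (1.27)(8.314)(1220 − 645) = 6071 J.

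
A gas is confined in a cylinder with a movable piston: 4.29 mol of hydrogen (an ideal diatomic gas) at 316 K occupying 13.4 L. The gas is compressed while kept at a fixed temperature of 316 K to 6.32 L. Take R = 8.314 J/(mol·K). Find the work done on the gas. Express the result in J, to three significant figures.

W ≈ 8470 J

Isothermal: W = nRT ln(V₂/V₁).
W = (4.29)(8.314)(316) × ln(6.32/13.4)
  = 11271 × -0.7515
W_by_gas = -8470 J; work on gas = −W_by = 8470 J.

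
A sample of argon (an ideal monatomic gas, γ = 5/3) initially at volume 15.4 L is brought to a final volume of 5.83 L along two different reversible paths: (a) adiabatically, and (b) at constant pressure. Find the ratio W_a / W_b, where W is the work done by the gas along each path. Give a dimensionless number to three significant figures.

Path (a) adiabatic: W = P₁V₁(1 − (V₁/V₂)^(γ−1))/(γ−1) → W_a/(P₁V₁) = -1.366.
Path (b) isobaric: W = P₁(V₂ − V₁) → W_b/(P₁V₁) = -0.6214.
W_a / W_b = -1.366 / -0.6214 = 2.199.

W_a / W_b ≈ 2.20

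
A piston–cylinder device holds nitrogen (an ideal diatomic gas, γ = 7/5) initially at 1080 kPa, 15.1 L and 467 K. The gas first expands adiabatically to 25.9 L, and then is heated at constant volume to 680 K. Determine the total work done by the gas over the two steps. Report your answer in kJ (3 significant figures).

W_total ≈ 7.91 kJ

Step 1 (adiabatic): W = (P₁V₁ − P₂V₂)/(γ−1) = (16308 − 13142)/0.4 = 7914 J.
Step 2 (isochoric): W = 0 (constant volume).
W_total = 7914 + 0 = 7914 J.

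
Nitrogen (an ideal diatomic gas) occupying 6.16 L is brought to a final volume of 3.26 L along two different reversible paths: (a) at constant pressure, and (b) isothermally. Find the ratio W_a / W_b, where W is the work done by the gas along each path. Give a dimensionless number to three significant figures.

W_a / W_b ≈ 0.740

Path (a) isobaric: W = P₁(V₂ − V₁) → W_a/(P₁V₁) = -0.4708.
Path (b) isothermal: W = P₁V₁ ln(V₂/V₁) → W_b/(P₁V₁) = -0.6363.
W_a / W_b = -0.4708 / -0.6363 = 0.7398.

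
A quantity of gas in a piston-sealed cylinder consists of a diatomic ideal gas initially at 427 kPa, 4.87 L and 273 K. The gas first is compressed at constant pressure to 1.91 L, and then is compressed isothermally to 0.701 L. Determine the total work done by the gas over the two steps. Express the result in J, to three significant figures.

W_total ≈ -2080 J

Step 1 (isobaric): W = PΔV = (427 kPa)(1.91 − 4.87 L) = -1264 J.
After step 1: P = 427 kPa, V = 1.91 L, T = 107.1 K.
Step 2 (isothermal): W = P₁V₁ ln(V₂/V₁) = (815.6) ln(0.701/1.91) = -817.5 J.
W_total = -1264 − 817.5 = -2081 J.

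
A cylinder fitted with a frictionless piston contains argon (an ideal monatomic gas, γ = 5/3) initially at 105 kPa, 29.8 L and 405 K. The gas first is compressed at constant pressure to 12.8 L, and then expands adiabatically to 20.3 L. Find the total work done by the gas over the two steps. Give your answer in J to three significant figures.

Step 1 (isobaric): W = PΔV = (105 kPa)(12.8 − 29.8 L) = -1785 J.
After step 1: P = 105 kPa, V = 12.8 L, T = 174 K.
Step 2 (adiabatic): W = (P₁V₁ − P₂V₂)/(γ−1) = (1344 − 988.3)/0.667 = 533.6 J.
W_total = -1785 + 533.6 = -1251 J.

W_total ≈ -1250 J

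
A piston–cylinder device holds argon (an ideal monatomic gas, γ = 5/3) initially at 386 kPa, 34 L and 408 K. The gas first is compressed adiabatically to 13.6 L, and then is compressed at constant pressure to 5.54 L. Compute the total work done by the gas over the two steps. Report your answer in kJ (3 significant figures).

Step 1 (adiabatic): W = (P₁V₁ − P₂V₂)/(γ−1) = (13124 − 24175)/0.667 = -16576 J.
After step 1: P = 1778 kPa, V = 13.6 L, T = 751.5 K.
Step 2 (isobaric): W = PΔV = (1778 kPa)(5.54 − 13.6 L) = -14327 J.
W_total = -16576 − 14327 = -30903 J.

W_total ≈ -30.9 kJ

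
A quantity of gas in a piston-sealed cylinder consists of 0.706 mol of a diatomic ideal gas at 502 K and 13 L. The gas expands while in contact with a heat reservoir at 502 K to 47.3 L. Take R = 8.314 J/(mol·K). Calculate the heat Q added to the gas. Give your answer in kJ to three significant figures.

Isothermal ⇒ ΔU = 0, so Q = W = nRT ln(V₂/V₁).
Q = (0.706)(8.314)(502) ln(47.3/13) = 2947 × 1.292 = 3806 J.

Q ≈ 3.81 kJ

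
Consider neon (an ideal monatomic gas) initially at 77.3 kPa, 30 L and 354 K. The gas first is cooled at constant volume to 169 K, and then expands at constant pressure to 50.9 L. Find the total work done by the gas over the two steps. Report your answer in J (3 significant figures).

Step 1 (isochoric): W = 0 (constant volume).
After step 1: P = 36.9 kPa (V unchanged).
Step 2 (isobaric): W = PΔV = (36.9 kPa)(50.9 − 30 L) = 771.3 J.
W_total = 0 + 771.3 = 771.3 J.

W_total ≈ 771 J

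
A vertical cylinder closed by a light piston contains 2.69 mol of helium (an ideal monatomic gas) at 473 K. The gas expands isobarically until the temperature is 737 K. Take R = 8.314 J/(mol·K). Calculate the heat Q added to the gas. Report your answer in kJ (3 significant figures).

Isobaric: W = nRΔT = (2.69)(8.314)(264) = 5904 J.
ΔU = nCᵥΔT with Cᵥ = 3R/2: ΔU = (2.69)(12.47)(264) = 8856 J.
Q = ΔU + W = 8856 + 5904 = 14761 J.

Q ≈ 14.8 kJ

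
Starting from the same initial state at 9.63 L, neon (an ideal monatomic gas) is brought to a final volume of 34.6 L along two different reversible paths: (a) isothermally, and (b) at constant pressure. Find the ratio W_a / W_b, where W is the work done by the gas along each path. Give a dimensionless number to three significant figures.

Path (a) isothermal: W = P₁V₁ ln(V₂/V₁) → W_a/(P₁V₁) = 1.279.
Path (b) isobaric: W = P₁(V₂ − V₁) → W_b/(P₁V₁) = 2.593.
W_a / W_b = 1.279 / 2.593 = 0.4933.

W_a / W_b ≈ 0.493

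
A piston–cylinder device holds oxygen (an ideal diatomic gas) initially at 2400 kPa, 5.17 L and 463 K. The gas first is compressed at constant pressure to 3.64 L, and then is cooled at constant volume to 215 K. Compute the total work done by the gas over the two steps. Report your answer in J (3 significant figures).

W_total ≈ -3670 J

Step 1 (isobaric): W = PΔV = (2400 kPa)(3.64 − 5.17 L) = -3672 J.
Step 2 (isochoric): W = 0 (constant volume).
W_total = -3672 + 0 = -3672 J.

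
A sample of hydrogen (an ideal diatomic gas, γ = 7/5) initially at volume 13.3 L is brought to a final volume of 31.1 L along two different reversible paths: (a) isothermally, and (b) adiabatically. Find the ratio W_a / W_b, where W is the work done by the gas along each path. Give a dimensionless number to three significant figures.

Path (a) isothermal: W = P₁V₁ ln(V₂/V₁) → W_a/(P₁V₁) = 0.8494.
Path (b) adiabatic: W = P₁V₁(1 − (V₁/V₂)^(γ−1))/(γ−1) → W_b/(P₁V₁) = 0.7202.
W_a / W_b = 0.8494 / 0.7202 = 1.179.

W_a / W_b ≈ 1.18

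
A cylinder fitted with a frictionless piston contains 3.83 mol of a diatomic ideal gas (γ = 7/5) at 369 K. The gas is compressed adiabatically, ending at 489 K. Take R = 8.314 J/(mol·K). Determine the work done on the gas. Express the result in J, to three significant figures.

Adiabatic ⇒ Q = 0, so W_by = −ΔU = nCᵥ(T₁ − T₂).
Cᵥ = 5R/2 = 20.79 J/(mol·K).
W = (3.83)(20.79)(369 − 489) = -9553 J.
Work on gas = −W_by = 9553 J.

W ≈ 9550 J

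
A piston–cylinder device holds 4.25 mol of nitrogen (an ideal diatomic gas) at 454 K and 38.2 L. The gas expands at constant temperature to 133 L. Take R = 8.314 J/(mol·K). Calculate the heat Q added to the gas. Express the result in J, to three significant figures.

Q ≈ 20000 J

Isothermal ⇒ ΔU = 0, so Q = W = nRT ln(V₂/V₁).
Q = (4.25)(8.314)(454) ln(133/38.2) = 16042 × 1.248 = 20012 J.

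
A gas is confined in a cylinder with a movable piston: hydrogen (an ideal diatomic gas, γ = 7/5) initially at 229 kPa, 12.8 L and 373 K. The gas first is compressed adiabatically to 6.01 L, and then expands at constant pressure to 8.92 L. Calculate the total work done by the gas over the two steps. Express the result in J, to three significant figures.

Step 1 (adiabatic): W = (P₁V₁ − P₂V₂)/(γ−1) = (2931 − 3966)/0.4 = -2588 J.
After step 1: P = 659.9 kPa, V = 6.01 L, T = 504.7 K.
Step 2 (isobaric): W = PΔV = (659.9 kPa)(8.92 − 6.01 L) = 1920 J.
W_total = -2588 + 1920 = -667.2 J.

W_total ≈ -667 J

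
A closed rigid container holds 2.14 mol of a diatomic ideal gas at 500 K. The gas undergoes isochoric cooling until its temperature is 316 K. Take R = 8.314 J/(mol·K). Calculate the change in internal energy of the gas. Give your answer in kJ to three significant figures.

ΔU ≈ -8.18 kJ

Constant volume ⇒ W = 0, so Q = ΔU = nCᵥΔT with Cᵥ = 5R/2 = 20.79 J/(mol·K).
ΔU = (2.14)(20.79)(316 − 500) = -8184 J.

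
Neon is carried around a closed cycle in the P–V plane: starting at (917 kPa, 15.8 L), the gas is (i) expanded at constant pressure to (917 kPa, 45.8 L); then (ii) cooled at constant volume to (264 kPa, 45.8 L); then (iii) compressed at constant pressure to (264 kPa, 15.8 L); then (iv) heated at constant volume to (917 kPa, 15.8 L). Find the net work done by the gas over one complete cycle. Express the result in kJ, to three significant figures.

W_net ≈ 19.6 kJ

Constant-volume legs do no work.
W(i) = (917)(45.8 − 15.8) = 27510 J; W(iii) = (264)(15.8 − 45.8) = -7920 J.
W_net = 27510 − 7920 = 19590 J (the clockwise enclosed area).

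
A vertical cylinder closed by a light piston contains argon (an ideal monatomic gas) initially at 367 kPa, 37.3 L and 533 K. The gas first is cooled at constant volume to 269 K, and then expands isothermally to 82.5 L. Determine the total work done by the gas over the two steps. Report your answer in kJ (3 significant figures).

Step 1 (isochoric): W = 0 (constant volume).
After step 1: P = 185.2 kPa (V unchanged).
Step 2 (isothermal): W = P₁V₁ ln(V₂/V₁) = (6909) ln(82.5/37.3) = 5484 J.
W_total = 0 + 5484 = 5484 J.

W_total ≈ 5.48 kJ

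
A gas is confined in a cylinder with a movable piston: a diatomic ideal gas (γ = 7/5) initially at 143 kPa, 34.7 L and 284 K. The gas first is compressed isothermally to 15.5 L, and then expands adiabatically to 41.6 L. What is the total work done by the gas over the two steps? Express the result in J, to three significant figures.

W_total ≈ 48.3 J

Step 1 (isothermal): W = P₁V₁ ln(V₂/V₁) = (4962) ln(15.5/34.7) = -3999 J.
After step 1: P = 320.1 kPa, V = 15.5 L, T = 284 K.
Step 2 (adiabatic): W = (P₁V₁ − P₂V₂)/(γ−1) = (4962 − 3343)/0.4 = 4047 J.
W_total = -3999 + 4047 = 48.32 J.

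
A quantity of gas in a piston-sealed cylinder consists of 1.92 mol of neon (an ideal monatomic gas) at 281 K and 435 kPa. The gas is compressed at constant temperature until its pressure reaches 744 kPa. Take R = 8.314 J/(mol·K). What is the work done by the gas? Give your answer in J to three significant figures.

Isothermal process: W = nRT ln(V₂/V₁) = nRT ln(P₁/P₂).
W = (1.92)(8.314)(281) × ln(435/744)
  = 4486 × ln(0.5847) = 4486 × -0.5367
W_by_gas = -2407 J.

W ≈ -2410 J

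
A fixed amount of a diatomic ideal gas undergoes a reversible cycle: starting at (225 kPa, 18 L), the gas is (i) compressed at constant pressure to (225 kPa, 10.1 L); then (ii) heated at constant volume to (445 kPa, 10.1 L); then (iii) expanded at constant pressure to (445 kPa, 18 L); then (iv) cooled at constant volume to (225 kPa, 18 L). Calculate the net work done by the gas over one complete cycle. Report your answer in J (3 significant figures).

Constant-volume legs do no work.
W(i) = (225)(10.1 − 18) = -1778 J; W(iii) = (445)(18 − 10.1) = 3516 J.
W_net = -1778 + 3516 = 1738 J (the clockwise enclosed area).

W_net ≈ 1740 J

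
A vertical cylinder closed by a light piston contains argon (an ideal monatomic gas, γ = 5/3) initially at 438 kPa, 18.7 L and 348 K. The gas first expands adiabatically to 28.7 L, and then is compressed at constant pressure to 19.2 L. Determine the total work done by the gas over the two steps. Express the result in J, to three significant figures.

W_total ≈ 1010 J

Step 1 (adiabatic): W = (P₁V₁ − P₂V₂)/(γ−1) = (8191 − 6156)/0.667 = 3052 J.
After step 1: P = 214.5 kPa, V = 28.7 L, T = 261.5 K.
Step 2 (isobaric): W = PΔV = (214.5 kPa)(19.2 − 28.7 L) = -2038 J.
W_total = 3052 − 2038 = 1014 J.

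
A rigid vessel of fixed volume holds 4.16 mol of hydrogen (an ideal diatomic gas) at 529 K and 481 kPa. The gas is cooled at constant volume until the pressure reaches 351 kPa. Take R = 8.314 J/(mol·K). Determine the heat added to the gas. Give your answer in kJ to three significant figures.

Q ≈ -12.4 kJ

Constant volume ⇒ W = 0, so Q = ΔU = nCᵥΔT with Cᵥ = 5R/2 = 20.79 J/(mol·K).
At constant V, T₂/T₁ = P₂/P₁ ⇒ ΔT = T₁(P₂/P₁ − 1) = 529·(351/481 − 1) = -143 K.
ΔU = (4.16)(20.79)(-143) = -12362 J.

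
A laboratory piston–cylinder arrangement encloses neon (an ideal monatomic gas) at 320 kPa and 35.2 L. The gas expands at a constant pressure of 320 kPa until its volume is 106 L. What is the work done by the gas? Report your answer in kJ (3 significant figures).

Isobaric: W = P ΔV.
W = (320 kPa)(106 − 35.2 L) = (320)(70.8) = 22656 J.

W ≈ 22.7 kJ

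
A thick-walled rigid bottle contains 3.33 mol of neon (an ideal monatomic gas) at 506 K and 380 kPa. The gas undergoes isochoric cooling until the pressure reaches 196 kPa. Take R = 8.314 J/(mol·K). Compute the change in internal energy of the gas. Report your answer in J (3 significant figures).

ΔU ≈ -10200 J

Constant volume ⇒ W = 0, so Q = ΔU = nCᵥΔT with Cᵥ = 3R/2 = 12.47 J/(mol·K).
At constant V, T₂/T₁ = P₂/P₁ ⇒ ΔT = T₁(P₂/P₁ − 1) = 506·(196/380 − 1) = -245 K.
ΔU = (3.33)(12.47)(-245) = -10175 J.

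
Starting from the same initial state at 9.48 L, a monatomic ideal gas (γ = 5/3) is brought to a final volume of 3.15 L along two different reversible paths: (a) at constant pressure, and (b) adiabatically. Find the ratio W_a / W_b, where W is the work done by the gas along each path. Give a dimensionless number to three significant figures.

Path (a) isobaric: W = P₁(V₂ − V₁) → W_a/(P₁V₁) = -0.6677.
Path (b) adiabatic: W = P₁V₁(1 − (V₁/V₂)^(γ−1))/(γ−1) → W_b/(P₁V₁) = -1.627.
W_a / W_b = -0.6677 / -1.627 = 0.4105.

W_a / W_b ≈ 0.410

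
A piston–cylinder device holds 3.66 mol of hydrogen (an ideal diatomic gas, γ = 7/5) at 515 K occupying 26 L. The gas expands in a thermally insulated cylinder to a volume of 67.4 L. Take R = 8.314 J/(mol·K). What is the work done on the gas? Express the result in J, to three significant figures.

Adiabatic: TV^(γ−1) = const with γ = 7/5.
T₂ = T₁ (V₁/V₂)^(γ−1) = 515 × (26/67.4)^0.4 = 515 × 0.6832 = 351.8 K.
W_by = nCᵥ(T₁ − T₂) = (3.66)(20.79)(515 − 351.8) = 12413 J.
Work on gas = −W_by = -12413 J.

W ≈ -12400 J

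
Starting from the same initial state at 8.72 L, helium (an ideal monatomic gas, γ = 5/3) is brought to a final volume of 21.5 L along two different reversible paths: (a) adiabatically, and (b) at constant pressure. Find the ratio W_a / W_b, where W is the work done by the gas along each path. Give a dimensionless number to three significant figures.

W_a / W_b ≈ 0.463

Path (a) adiabatic: W = P₁V₁(1 − (V₁/V₂)^(γ−1))/(γ−1) → W_a/(P₁V₁) = 0.6781.
Path (b) isobaric: W = P₁(V₂ − V₁) → W_b/(P₁V₁) = 1.466.
W_a / W_b = 0.6781 / 1.466 = 0.4627.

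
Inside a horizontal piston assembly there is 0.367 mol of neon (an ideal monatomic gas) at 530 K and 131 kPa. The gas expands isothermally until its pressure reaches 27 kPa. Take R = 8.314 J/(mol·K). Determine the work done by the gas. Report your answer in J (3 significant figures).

Isothermal process: W = nRT ln(V₂/V₁) = nRT ln(P₁/P₂).
W = (0.367)(8.314)(530) × ln(131/27)
  = 1617 × ln(4.852) = 1617 × 1.579
W_by_gas = 2554 J.

W ≈ 2550 J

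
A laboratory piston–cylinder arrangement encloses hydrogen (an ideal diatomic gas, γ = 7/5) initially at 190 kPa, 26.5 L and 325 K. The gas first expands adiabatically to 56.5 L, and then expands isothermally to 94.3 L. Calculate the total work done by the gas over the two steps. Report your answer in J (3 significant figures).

W_total ≈ 5190 J

Step 1 (adiabatic): W = (P₁V₁ − P₂V₂)/(γ−1) = (5035 − 3719)/0.4 = 3289 J.
After step 1: P = 65.83 kPa, V = 56.5 L, T = 240.1 K.
Step 2 (isothermal): W = P₁V₁ ln(V₂/V₁) = (3719) ln(94.3/56.5) = 1905 J.
W_total = 3289 + 1905 = 5194 J.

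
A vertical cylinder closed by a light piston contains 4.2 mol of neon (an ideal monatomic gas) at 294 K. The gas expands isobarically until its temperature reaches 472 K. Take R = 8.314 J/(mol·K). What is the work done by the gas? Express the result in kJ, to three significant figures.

W ≈ 6.22 kJ

Isobaric: W = P ΔV = nR ΔT.
W = (4.2)(8.314)(472 − 294) = 6216 J.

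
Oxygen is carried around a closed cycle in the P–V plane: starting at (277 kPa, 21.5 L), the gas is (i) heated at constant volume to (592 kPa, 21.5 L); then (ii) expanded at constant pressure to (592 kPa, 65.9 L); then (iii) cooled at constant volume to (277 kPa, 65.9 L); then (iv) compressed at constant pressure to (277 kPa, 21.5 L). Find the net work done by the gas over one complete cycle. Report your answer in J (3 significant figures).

Constant-volume legs do no work.
W(ii) = (592)(65.9 − 21.5) = 26285 J; W(iv) = (277)(21.5 − 65.9) = -12299 J.
W_net = 26285 − 12299 = 13986 J (the clockwise enclosed area).

W_net ≈ 14000 J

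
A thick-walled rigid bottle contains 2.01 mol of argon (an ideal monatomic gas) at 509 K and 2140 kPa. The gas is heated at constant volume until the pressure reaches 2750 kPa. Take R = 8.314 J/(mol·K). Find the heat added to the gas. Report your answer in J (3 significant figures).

Q ≈ 3640 J

Constant volume ⇒ W = 0, so Q = ΔU = nCᵥΔT with Cᵥ = 3R/2 = 12.47 J/(mol·K).
At constant V, T₂/T₁ = P₂/P₁ ⇒ ΔT = T₁(P₂/P₁ − 1) = 509·(2750/2140 − 1) = 145.1 K.
ΔU = (2.01)(12.47)(145.1) = 3637 J.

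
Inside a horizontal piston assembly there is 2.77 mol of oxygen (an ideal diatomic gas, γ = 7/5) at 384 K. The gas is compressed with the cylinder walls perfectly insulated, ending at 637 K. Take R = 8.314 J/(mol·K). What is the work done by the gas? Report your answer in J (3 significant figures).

Adiabatic ⇒ Q = 0, so W_by = −ΔU = nCᵥ(T₁ − T₂).
Cᵥ = 5R/2 = 20.79 J/(mol·K).
W = (2.77)(20.79)(384 − 637) = -14566 J.

W ≈ -14600 J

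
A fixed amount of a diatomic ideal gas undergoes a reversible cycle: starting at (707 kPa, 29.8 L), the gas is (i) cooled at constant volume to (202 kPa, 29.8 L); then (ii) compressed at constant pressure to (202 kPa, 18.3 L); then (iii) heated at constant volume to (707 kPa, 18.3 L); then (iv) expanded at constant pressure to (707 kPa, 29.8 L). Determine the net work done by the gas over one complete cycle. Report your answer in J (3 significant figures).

W_net ≈ 5810 J

Constant-volume legs do no work.
W(ii) = (202)(18.3 − 29.8) = -2323 J; W(iv) = (707)(29.8 − 18.3) = 8130 J.
W_net = -2323 + 8130 = 5808 J (the clockwise enclosed area).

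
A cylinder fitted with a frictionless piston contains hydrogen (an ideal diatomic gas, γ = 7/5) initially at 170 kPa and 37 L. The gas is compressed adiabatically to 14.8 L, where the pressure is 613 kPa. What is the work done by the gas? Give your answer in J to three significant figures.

Adiabatic: W = (P₁V₁ − P₂V₂)/(γ − 1) with γ = 7/5.
P₁V₁ = 6290 J, P₂V₂ = 9072 J.
W = (6290 − 9072) / 0.4 = -6956 J.

W ≈ -6960 J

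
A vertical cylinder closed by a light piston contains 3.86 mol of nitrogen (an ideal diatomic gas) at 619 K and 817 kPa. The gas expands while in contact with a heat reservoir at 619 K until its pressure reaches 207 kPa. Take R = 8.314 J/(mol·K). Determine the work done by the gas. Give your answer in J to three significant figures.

Isothermal process: W = nRT ln(V₂/V₁) = nRT ln(P₁/P₂).
W = (3.86)(8.314)(619) × ln(817/207)
  = 19865 × ln(3.947) = 19865 × 1.373
W_by_gas = 27273 J.

W ≈ 27300 J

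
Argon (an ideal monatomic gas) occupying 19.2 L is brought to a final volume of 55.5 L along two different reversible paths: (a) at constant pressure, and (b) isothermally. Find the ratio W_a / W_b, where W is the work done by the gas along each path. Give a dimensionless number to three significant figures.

Path (a) isobaric: W = P₁(V₂ − V₁) → W_a/(P₁V₁) = 1.891.
Path (b) isothermal: W = P₁V₁ ln(V₂/V₁) → W_b/(P₁V₁) = 1.061.
W_a / W_b = 1.891 / 1.061 = 1.781.

W_a / W_b ≈ 1.78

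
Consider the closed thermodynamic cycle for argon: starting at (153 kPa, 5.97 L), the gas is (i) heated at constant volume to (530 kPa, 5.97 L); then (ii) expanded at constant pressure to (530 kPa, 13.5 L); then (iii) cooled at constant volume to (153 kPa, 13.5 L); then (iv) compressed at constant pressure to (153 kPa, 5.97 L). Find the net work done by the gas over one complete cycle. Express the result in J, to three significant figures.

Constant-volume legs do no work.
W(ii) = (530)(13.5 − 5.97) = 3991 J; W(iv) = (153)(5.97 − 13.5) = -1152 J.
W_net = 3991 − 1152 = 2839 J (the clockwise enclosed area).

W_net ≈ 2840 J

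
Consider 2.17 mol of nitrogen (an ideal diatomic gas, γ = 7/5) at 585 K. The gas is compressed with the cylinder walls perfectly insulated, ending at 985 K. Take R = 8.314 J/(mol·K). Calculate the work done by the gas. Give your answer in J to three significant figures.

W ≈ -18000 J

Adiabatic ⇒ Q = 0, so W_by = −ΔU = nCᵥ(T₁ − T₂).
Cᵥ = 5R/2 = 20.79 J/(mol·K).
W = (2.17)(20.79)(585 − 985) = -18041 J.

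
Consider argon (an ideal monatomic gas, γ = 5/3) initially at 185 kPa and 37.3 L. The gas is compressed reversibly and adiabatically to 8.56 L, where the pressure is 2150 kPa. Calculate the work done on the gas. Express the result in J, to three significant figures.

Adiabatic: W = (P₁V₁ − P₂V₂)/(γ − 1) with γ = 5/3.
P₁V₁ = 6900 J, P₂V₂ = 18404 J.
W = (6900 − 18404) / 0.6667 = -17255 J.
Work on gas = −W_by = 17255 J.

W ≈ 17300 J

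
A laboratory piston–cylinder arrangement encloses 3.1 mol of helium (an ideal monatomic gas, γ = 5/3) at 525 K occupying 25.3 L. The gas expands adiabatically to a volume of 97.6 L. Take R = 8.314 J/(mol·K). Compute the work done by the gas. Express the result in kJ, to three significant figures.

Adiabatic: TV^(γ−1) = const with γ = 5/3.
T₂ = T₁ (V₁/V₂)^(γ−1) = 525 × (25.3/97.6)^0.667 = 525 × 0.4065 = 213.4 K.
W_by = nCᵥ(T₁ − T₂) = (3.1)(12.47)(525 − 213.4) = 12045 J.

W ≈ 12.0 kJ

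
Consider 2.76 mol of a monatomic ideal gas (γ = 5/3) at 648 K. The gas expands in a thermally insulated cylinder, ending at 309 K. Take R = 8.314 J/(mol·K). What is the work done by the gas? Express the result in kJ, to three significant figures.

W ≈ 11.7 kJ

Adiabatic ⇒ Q = 0, so W_by = −ΔU = nCᵥ(T₁ − T₂).
Cᵥ = 3R/2 = 12.47 J/(mol·K).
W = (2.76)(12.47)(648 − 309) = 11668 J.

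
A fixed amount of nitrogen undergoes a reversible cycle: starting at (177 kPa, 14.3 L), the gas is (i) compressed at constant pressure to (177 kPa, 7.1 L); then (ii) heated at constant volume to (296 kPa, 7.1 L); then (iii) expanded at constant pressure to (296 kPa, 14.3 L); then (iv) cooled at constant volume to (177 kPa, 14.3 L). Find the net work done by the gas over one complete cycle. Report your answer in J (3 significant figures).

W_net ≈ 857 J

Constant-volume legs do no work.
W(i) = (177)(7.1 − 14.3) = -1274 J; W(iii) = (296)(14.3 − 7.1) = 2131 J.
W_net = -1274 + 2131 = 856.8 J (the clockwise enclosed area).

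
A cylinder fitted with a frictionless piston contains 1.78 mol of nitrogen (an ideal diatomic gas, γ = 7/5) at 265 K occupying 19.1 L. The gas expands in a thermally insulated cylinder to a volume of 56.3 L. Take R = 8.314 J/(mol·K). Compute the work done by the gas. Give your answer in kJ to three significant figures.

Adiabatic: TV^(γ−1) = const with γ = 7/5.
T₂ = T₁ (V₁/V₂)^(γ−1) = 265 × (19.1/56.3)^0.4 = 265 × 0.6489 = 172 K.
W_by = nCᵥ(T₁ − T₂) = (1.78)(20.79)(265 − 172) = 3442 J.

W ≈ 3.44 kJ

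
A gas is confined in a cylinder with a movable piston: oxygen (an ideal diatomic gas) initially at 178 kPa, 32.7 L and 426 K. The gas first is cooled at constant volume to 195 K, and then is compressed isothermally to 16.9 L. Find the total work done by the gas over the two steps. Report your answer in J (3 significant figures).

Step 1 (isochoric): W = 0 (constant volume).
After step 1: P = 81.48 kPa (V unchanged).
Step 2 (isothermal): W = P₁V₁ ln(V₂/V₁) = (2664) ln(16.9/32.7) = -1759 J.
W_total = 0 − 1759 = -1759 J.

W_total ≈ -1760 J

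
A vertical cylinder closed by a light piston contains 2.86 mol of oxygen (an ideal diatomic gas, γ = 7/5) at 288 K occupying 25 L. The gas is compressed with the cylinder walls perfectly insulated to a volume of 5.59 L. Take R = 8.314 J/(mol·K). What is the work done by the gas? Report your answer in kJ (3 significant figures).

Adiabatic: TV^(γ−1) = const with γ = 7/5.
T₂ = T₁ (V₁/V₂)^(γ−1) = 288 × (25/5.59)^0.4 = 288 × 1.821 = 524.3 K.
W_by = nCᵥ(T₁ − T₂) = (2.86)(20.79)(288 − 524.3) = -14049 J.

W ≈ -14.0 kJ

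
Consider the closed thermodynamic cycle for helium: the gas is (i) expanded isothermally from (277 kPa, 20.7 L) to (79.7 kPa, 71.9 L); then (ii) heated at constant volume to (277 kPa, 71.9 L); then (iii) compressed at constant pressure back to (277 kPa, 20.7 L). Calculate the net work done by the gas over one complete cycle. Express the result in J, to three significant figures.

Leg (i): W = PᵢVᵢ ln(V_f/Vᵢ) = (5734) ln(71.9/20.7) = 7140 J.
Leg (ii): W = 0.
Leg (iii): W = PΔV = (277)(20.7 − 71.9) = -14182 J.
W_net = 7140 − 14182 = -7043 J.

W_net ≈ -7040 J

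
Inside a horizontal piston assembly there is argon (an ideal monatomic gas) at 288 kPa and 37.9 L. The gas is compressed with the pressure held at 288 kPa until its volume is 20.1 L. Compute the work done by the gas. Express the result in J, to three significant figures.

Isobaric: W = P ΔV.
W = (288 kPa)(20.1 − 37.9 L) = (288)(-17.8) = -5126 J.

W ≈ -5130 J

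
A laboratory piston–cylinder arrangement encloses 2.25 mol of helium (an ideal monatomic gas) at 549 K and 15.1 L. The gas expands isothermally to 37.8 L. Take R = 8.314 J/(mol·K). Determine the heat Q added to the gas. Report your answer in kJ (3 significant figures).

Q ≈ 9.42 kJ

Isothermal ⇒ ΔU = 0, so Q = W = nRT ln(V₂/V₁).
Q = (2.25)(8.314)(549) ln(37.8/15.1) = 10270 × 0.9176 = 9424 J.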